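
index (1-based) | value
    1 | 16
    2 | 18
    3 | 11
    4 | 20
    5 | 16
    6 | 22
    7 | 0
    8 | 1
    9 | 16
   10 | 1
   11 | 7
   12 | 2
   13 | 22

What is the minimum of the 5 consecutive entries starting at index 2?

11

Elements at indices 2..6: 18, 11, 20, 16, 22
min(18, 11, 20, 16, 22) = 11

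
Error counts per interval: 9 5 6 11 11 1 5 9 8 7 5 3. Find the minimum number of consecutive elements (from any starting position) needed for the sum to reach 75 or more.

11

add 9: running sum 9 < 75
add 5: running sum 14 < 75
add 6: running sum 20 < 75
add 11: running sum 31 < 75
add 11: running sum 42 < 75
add 1: running sum 43 < 75
add 5: running sum 48 < 75
add 9: running sum 57 < 75
add 8: running sum 65 < 75
add 7: running sum 72 < 75
add 5: shortest ending here [9, 5, 6, 11, 11, 1, 5, 9, 8, 7, 5] sum 77, len 11
add 3: shortest ending here [9, 5, 6, 11, 11, 1, 5, 9, 8, 7, 5, 3] sum 80, len 12
Shortest qualifying length: 11.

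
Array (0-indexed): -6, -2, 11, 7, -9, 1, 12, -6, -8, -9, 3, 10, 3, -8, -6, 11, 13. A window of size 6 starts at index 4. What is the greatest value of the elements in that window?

12

Elements at indices 4..9: -9, 1, 12, -6, -8, -9
max(-9, 1, 12, -6, -8, -9) = 12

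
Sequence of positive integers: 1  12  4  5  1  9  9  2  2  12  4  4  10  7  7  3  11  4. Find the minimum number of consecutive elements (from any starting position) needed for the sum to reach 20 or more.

Extend right; whenever the sum reaches 20, record the length and shrink from the left:
add 1: running sum 1 < 20
add 12: running sum 13 < 20
add 4: running sum 17 < 20
add 5: shortest ending here [12, 4, 5] sum 21, len 3
add 1: shortest ending here [12, 4, 5, 1] sum 22, len 4
add 9: shortest ending here [12, 4, 5, 1, 9] sum 31, len 5
add 9: shortest ending here [5, 1, 9, 9] sum 24, len 4
add 2: shortest ending here [9, 9, 2] sum 20, len 3
add 2: shortest ending here [9, 9, 2, 2] sum 22, len 4
add 12: shortest ending here [9, 2, 2, 12] sum 25, len 4
add 4: shortest ending here [2, 2, 12, 4] sum 20, len 4
add 4: shortest ending here [12, 4, 4] sum 20, len 3
add 10: shortest ending here [12, 4, 4, 10] sum 30, len 4
add 7: shortest ending here [4, 10, 7] sum 21, len 3
add 7: shortest ending here [10, 7, 7] sum 24, len 3
add 3: shortest ending here [10, 7, 7, 3] sum 27, len 4
add 11: shortest ending here [7, 3, 11] sum 21, len 3
add 4: shortest ending here [7, 3, 11, 4] sum 25, len 4
Shortest qualifying length: 3.

3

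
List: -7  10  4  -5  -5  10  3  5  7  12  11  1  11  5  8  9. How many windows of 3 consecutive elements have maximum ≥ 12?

3

(-7, 10, 4) → max 10
(10, 4, -5) → max 10
(4, -5, -5) → max 4
(-5, -5, 10) → max 10
(-5, 10, 3) → max 10
(10, 3, 5) → max 10
(3, 5, 7) → max 7
(5, 7, 12) → max 12  ≥ 12 ✓
(7, 12, 11) → max 12  ≥ 12 ✓
(12, 11, 1) → max 12  ≥ 12 ✓
(11, 1, 11) → max 11
(1, 11, 5) → max 11
(11, 5, 8) → max 11
(5, 8, 9) → max 9
3 windows satisfy the condition.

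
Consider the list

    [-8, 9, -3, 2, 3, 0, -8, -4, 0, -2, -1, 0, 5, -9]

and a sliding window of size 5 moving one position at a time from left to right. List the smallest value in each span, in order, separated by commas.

Sliding a size-5 window across the 14 values:
(-8, 9, -3, 2, 3) → min -8
(9, -3, 2, 3, 0) → min -3
(-3, 2, 3, 0, -8) → min -8
(2, 3, 0, -8, -4) → min -8
(3, 0, -8, -4, 0) → min -8
(0, -8, -4, 0, -2) → min -8
(-8, -4, 0, -2, -1) → min -8
(-4, 0, -2, -1, 0) → min -4
(0, -2, -1, 0, 5) → min -2
(-2, -1, 0, 5, -9) → min -9

-8, -3, -8, -8, -8, -8, -8, -4, -2, -9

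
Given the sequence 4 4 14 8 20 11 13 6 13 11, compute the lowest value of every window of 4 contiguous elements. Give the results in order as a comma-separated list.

4, 4, 8, 8, 6, 6, 6

[4, 4, 14, 8] → min 4
[4, 14, 8, 20] → min 4
[14, 8, 20, 11] → min 8
[8, 20, 11, 13] → min 8
[20, 11, 13, 6] → min 6
[11, 13, 6, 13] → min 6
[13, 6, 13, 11] → min 6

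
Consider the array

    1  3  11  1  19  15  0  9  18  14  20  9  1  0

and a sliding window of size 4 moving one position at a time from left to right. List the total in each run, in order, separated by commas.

16, 34, 46, 35, 43, 42, 41, 61, 61, 44, 30

(1, 3, 11, 1) → sum 16
(3, 11, 1, 19) → sum 34
(11, 1, 19, 15) → sum 46
(1, 19, 15, 0) → sum 35
(19, 15, 0, 9) → sum 43
(15, 0, 9, 18) → sum 42
(0, 9, 18, 14) → sum 41
(9, 18, 14, 20) → sum 61
(18, 14, 20, 9) → sum 61
(14, 20, 9, 1) → sum 44
(20, 9, 1, 0) → sum 30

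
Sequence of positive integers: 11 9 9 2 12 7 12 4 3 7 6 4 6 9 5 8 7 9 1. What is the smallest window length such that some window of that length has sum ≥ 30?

3

add 11: running sum 11 < 30
add 9: running sum 20 < 30
add 9: running sum 29 < 30
end 3: [11, 9, 9, 2] sum 31, len 4
end 4: [9, 9, 2, 12] sum 32, len 4
end 5: [9, 2, 12, 7] sum 30, len 4
end 6: [12, 7, 12] sum 31, len 3
end 7: [12, 7, 12, 4] sum 35, len 4
end 8: [12, 7, 12, 4, 3] sum 38, len 5
end 9: [7, 12, 4, 3, 7] sum 33, len 5
end 10: [12, 4, 3, 7, 6] sum 32, len 5
end 11: [12, 4, 3, 7, 6, 4] sum 36, len 6
end 12: [4, 3, 7, 6, 4, 6] sum 30, len 6
end 13: [7, 6, 4, 6, 9] sum 32, len 5
end 14: [6, 4, 6, 9, 5] sum 30, len 5
end 15: [4, 6, 9, 5, 8] sum 32, len 5
end 16: [6, 9, 5, 8, 7] sum 35, len 5
end 17: [9, 5, 8, 7, 9] sum 38, len 5
end 18: [5, 8, 7, 9, 1] sum 30, len 5
Shortest qualifying length: 3.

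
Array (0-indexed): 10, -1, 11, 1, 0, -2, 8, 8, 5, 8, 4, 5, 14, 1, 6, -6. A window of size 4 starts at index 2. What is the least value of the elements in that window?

Elements at indices 2..5: 11, 1, 0, -2
min(11, 1, 0, -2) = -2

-2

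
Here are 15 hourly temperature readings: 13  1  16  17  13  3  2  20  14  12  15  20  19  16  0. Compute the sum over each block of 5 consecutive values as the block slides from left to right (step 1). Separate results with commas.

60, 50, 51, 55, 52, 51, 63, 81, 80, 82, 70

[13, 1, 16, 17, 13] → sum 60
[1, 16, 17, 13, 3] → sum 50
[16, 17, 13, 3, 2] → sum 51
[17, 13, 3, 2, 20] → sum 55
[13, 3, 2, 20, 14] → sum 52
[3, 2, 20, 14, 12] → sum 51
[2, 20, 14, 12, 15] → sum 63
[20, 14, 12, 15, 20] → sum 81
[14, 12, 15, 20, 19] → sum 80
[12, 15, 20, 19, 16] → sum 82
[15, 20, 19, 16, 0] → sum 70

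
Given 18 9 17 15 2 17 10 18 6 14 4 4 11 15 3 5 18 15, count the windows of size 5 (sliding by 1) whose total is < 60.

9

[18, 9, 17, 15, 2] → sum 61
[9, 17, 15, 2, 17] → sum 60
[17, 15, 2, 17, 10] → sum 61
[15, 2, 17, 10, 18] → sum 62
[2, 17, 10, 18, 6] → sum 53  < 60 ✓
[17, 10, 18, 6, 14] → sum 65
[10, 18, 6, 14, 4] → sum 52  < 60 ✓
[18, 6, 14, 4, 4] → sum 46  < 60 ✓
[6, 14, 4, 4, 11] → sum 39  < 60 ✓
[14, 4, 4, 11, 15] → sum 48  < 60 ✓
[4, 4, 11, 15, 3] → sum 37  < 60 ✓
[4, 11, 15, 3, 5] → sum 38  < 60 ✓
[11, 15, 3, 5, 18] → sum 52  < 60 ✓
[15, 3, 5, 18, 15] → sum 56  < 60 ✓
9 windows satisfy the condition.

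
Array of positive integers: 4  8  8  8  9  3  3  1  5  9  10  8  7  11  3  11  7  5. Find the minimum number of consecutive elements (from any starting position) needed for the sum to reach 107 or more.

16

Extend right; whenever the sum reaches 107, record the length and shrink from the left:
add 4: running sum 4 < 107
add 8: running sum 12 < 107
add 8: running sum 20 < 107
add 8: running sum 28 < 107
add 9: running sum 37 < 107
add 3: running sum 40 < 107
add 3: running sum 43 < 107
add 1: running sum 44 < 107
add 5: running sum 49 < 107
add 9: running sum 58 < 107
add 10: running sum 68 < 107
add 8: running sum 76 < 107
add 7: running sum 83 < 107
add 11: running sum 94 < 107
add 3: running sum 97 < 107
add 11: shortest ending here [4, 8, 8, 8, 9, 3, 3, 1, 5, 9, 10, 8, 7, 11, 3, 11] sum 108, len 16
add 7: shortest ending here [8, 8, 8, 9, 3, 3, 1, 5, 9, 10, 8, 7, 11, 3, 11, 7] sum 111, len 16
add 5: shortest ending here [8, 8, 9, 3, 3, 1, 5, 9, 10, 8, 7, 11, 3, 11, 7, 5] sum 108, len 16
Shortest qualifying length: 16.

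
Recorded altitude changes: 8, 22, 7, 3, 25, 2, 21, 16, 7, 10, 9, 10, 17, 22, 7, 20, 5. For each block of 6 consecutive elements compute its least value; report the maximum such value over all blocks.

7

8 22 7 3 25 2 → min 2
22 7 3 25 2 21 → min 2
7 3 25 2 21 16 → min 2
3 25 2 21 16 7 → min 2
25 2 21 16 7 10 → min 2
2 21 16 7 10 9 → min 2
21 16 7 10 9 10 → min 7
16 7 10 9 10 17 → min 7
7 10 9 10 17 22 → min 7
10 9 10 17 22 7 → min 7
9 10 17 22 7 20 → min 7
10 17 22 7 20 5 → min 5
Maximum of these is 7.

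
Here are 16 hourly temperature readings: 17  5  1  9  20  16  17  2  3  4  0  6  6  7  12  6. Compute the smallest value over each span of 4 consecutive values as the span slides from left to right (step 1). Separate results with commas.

1, 1, 1, 9, 2, 2, 2, 0, 0, 0, 0, 6, 6

Sliding a size-4 window across the 16 values:
[17, 5, 1, 9] → min 1
[5, 1, 9, 20] → min 1
[1, 9, 20, 16] → min 1
[9, 20, 16, 17] → min 9
[20, 16, 17, 2] → min 2
[16, 17, 2, 3] → min 2
[17, 2, 3, 4] → min 2
[2, 3, 4, 0] → min 0
[3, 4, 0, 6] → min 0
[4, 0, 6, 6] → min 0
[0, 6, 6, 7] → min 0
[6, 6, 7, 12] → min 6
[6, 7, 12, 6] → min 6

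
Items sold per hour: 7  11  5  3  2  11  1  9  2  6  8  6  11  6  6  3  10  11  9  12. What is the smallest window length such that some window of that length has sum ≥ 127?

add 7: running sum 7 < 127
add 11: running sum 18 < 127
add 5: running sum 23 < 127
add 3: running sum 26 < 127
add 2: running sum 28 < 127
add 11: running sum 39 < 127
add 1: running sum 40 < 127
add 9: running sum 49 < 127
add 2: running sum 51 < 127
add 6: running sum 57 < 127
add 8: running sum 65 < 127
add 6: running sum 71 < 127
add 11: running sum 82 < 127
add 6: running sum 88 < 127
add 6: running sum 94 < 127
add 3: running sum 97 < 127
add 10: running sum 107 < 127
add 11: running sum 118 < 127
end 18: [7, 11, 5, 3, 2, 11, 1, 9, 2, 6, 8, 6, 11, 6, 6, 3, 10, 11, 9] sum 127, len 19
end 19: [11, 5, 3, 2, 11, 1, 9, 2, 6, 8, 6, 11, 6, 6, 3, 10, 11, 9, 12] sum 132, len 19
Shortest qualifying length: 19.

19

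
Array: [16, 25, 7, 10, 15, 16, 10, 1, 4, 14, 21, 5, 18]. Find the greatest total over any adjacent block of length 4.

(16, 25, 7, 10) → sum 58
(25, 7, 10, 15) → sum 57
(7, 10, 15, 16) → sum 48
(10, 15, 16, 10) → sum 51
(15, 16, 10, 1) → sum 42
(16, 10, 1, 4) → sum 31
(10, 1, 4, 14) → sum 29
(1, 4, 14, 21) → sum 40
(4, 14, 21, 5) → sum 44
(14, 21, 5, 18) → sum 58
Greatest of these is 58.

58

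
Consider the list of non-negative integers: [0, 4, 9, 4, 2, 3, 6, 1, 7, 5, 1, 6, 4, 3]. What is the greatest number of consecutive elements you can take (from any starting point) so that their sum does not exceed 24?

6

Extend to the right; shrink from the left whenever the sum exceeds 24:
add 0: [0] sum 0, len 1
add 4: [0, 4] sum 4, len 2
add 9: [0, 4, 9] sum 13, len 3
add 4: [0, 4, 9, 4] sum 17, len 4
add 2: [0, 4, 9, 4, 2] sum 19, len 5
add 3: [0, 4, 9, 4, 2, 3] sum 22, len 6
add 6: [9, 4, 2, 3, 6] sum 24, len 5
add 1: [4, 2, 3, 6, 1] sum 16, len 5
add 7: [4, 2, 3, 6, 1, 7] sum 23, len 6
add 5: [2, 3, 6, 1, 7, 5] sum 24, len 6
add 1: [3, 6, 1, 7, 5, 1] sum 23, len 6
add 6: [1, 7, 5, 1, 6] sum 20, len 5
add 4: [1, 7, 5, 1, 6, 4] sum 24, len 6
add 3: [5, 1, 6, 4, 3] sum 19, len 5
Longest length seen: 6.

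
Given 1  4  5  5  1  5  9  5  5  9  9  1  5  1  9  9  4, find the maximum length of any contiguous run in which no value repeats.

add 1: [1] len 1
add 4: [1, 4] len 2
add 5: [1, 4, 5] len 3
add 5 (repeat 5, move left end past it): [5] len 1
add 1: [5, 1] len 2
add 5 (repeat 5, move left end past it): [1, 5] len 2
add 9: [1, 5, 9] len 3
add 5 (repeat 5, move left end past it): [9, 5] len 2
add 5 (repeat 5, move left end past it): [5] len 1
add 9: [5, 9] len 2
add 9 (repeat 9, move left end past it): [9] len 1
add 1: [9, 1] len 2
add 5: [9, 1, 5] len 3
add 1 (repeat 1, move left end past it): [5, 1] len 2
add 9: [5, 1, 9] len 3
add 9 (repeat 9, move left end past it): [9] len 1
add 4: [9, 4] len 2
Longest all-distinct length: 3.

3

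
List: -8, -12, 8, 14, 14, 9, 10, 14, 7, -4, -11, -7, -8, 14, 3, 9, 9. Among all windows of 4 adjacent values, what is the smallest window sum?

-8 -12 8 14 → sum 2
-12 8 14 14 → sum 24
8 14 14 9 → sum 45
14 14 9 10 → sum 47
14 9 10 14 → sum 47
9 10 14 7 → sum 40
10 14 7 -4 → sum 27
14 7 -4 -11 → sum 6
7 -4 -11 -7 → sum -15
-4 -11 -7 -8 → sum -30
-11 -7 -8 14 → sum -12
-7 -8 14 3 → sum 2
-8 14 3 9 → sum 18
14 3 9 9 → sum 35
Smallest of these is -30.

-30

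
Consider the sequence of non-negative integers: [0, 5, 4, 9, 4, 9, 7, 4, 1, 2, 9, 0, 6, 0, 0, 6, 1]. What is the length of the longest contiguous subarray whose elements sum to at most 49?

[0] sum 0 len 1
[0, 5] sum 5 len 2
[0, 5, 4] sum 9 len 3
[0, 5, 4, 9] sum 18 len 4
[0, 5, 4, 9, 4] sum 22 len 5
[0, 5, 4, 9, 4, 9] sum 31 len 6
[0, 5, 4, 9, 4, 9, 7] sum 38 len 7
[0, 5, 4, 9, 4, 9, 7, 4] sum 42 len 8
[0, 5, 4, 9, 4, 9, 7, 4, 1] sum 43 len 9
[0, 5, 4, 9, 4, 9, 7, 4, 1, 2] sum 45 len 10
[4, 9, 4, 9, 7, 4, 1, 2, 9] sum 49 len 9
[4, 9, 4, 9, 7, 4, 1, 2, 9, 0] sum 49 len 10
[4, 9, 7, 4, 1, 2, 9, 0, 6] sum 42 len 9
[4, 9, 7, 4, 1, 2, 9, 0, 6, 0] sum 42 len 10
[4, 9, 7, 4, 1, 2, 9, 0, 6, 0, 0] sum 42 len 11
[4, 9, 7, 4, 1, 2, 9, 0, 6, 0, 0, 6] sum 48 len 12
[4, 9, 7, 4, 1, 2, 9, 0, 6, 0, 0, 6, 1] sum 49 len 13
Longest length seen: 13.

13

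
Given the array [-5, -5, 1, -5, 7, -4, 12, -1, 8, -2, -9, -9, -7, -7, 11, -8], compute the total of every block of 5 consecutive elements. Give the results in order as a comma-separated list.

-7, -6, 11, 9, 22, 13, 8, -13, -19, -34, -21, -20

Sliding a size-5 window across the 16 values:
[-5, -5, 1, -5, 7] → sum -7
[-5, 1, -5, 7, -4] → sum -6
[1, -5, 7, -4, 12] → sum 11
[-5, 7, -4, 12, -1] → sum 9
[7, -4, 12, -1, 8] → sum 22
[-4, 12, -1, 8, -2] → sum 13
[12, -1, 8, -2, -9] → sum 8
[-1, 8, -2, -9, -9] → sum -13
[8, -2, -9, -9, -7] → sum -19
[-2, -9, -9, -7, -7] → sum -34
[-9, -9, -7, -7, 11] → sum -21
[-9, -7, -7, 11, -8] → sum -20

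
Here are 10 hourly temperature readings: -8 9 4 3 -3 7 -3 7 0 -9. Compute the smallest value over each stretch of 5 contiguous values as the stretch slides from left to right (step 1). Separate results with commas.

-8, -3, -3, -3, -3, -9

(-8, 9, 4, 3, -3) → min -8
(9, 4, 3, -3, 7) → min -3
(4, 3, -3, 7, -3) → min -3
(3, -3, 7, -3, 7) → min -3
(-3, 7, -3, 7, 0) → min -3
(7, -3, 7, 0, -9) → min -9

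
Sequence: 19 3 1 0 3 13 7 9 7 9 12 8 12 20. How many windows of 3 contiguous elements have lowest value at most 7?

(19, 3, 1) → min 1  ≤ 7 ✓
(3, 1, 0) → min 0  ≤ 7 ✓
(1, 0, 3) → min 0  ≤ 7 ✓
(0, 3, 13) → min 0  ≤ 7 ✓
(3, 13, 7) → min 3  ≤ 7 ✓
(13, 7, 9) → min 7  ≤ 7 ✓
(7, 9, 7) → min 7  ≤ 7 ✓
(9, 7, 9) → min 7  ≤ 7 ✓
(7, 9, 12) → min 7  ≤ 7 ✓
(9, 12, 8) → min 8
(12, 8, 12) → min 8
(8, 12, 20) → min 8
9 windows satisfy the condition.

9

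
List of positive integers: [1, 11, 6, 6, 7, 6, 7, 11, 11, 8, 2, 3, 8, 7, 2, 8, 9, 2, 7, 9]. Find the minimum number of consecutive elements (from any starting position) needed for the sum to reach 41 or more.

5

add 1: running sum 1 < 41
add 11: running sum 12 < 41
add 6: running sum 18 < 41
add 6: running sum 24 < 41
add 7: running sum 31 < 41
add 6: running sum 37 < 41
end 6: [11, 6, 6, 7, 6, 7] sum 43, len 6
end 7: [6, 6, 7, 6, 7, 11] sum 43, len 6
end 8: [7, 6, 7, 11, 11] sum 42, len 5
end 9: [6, 7, 11, 11, 8] sum 43, len 5
end 10: [6, 7, 11, 11, 8, 2] sum 45, len 6
end 11: [7, 11, 11, 8, 2, 3] sum 42, len 6
end 12: [11, 11, 8, 2, 3, 8] sum 43, len 6
end 13: [11, 11, 8, 2, 3, 8, 7] sum 50, len 7
end 14: [11, 8, 2, 3, 8, 7, 2] sum 41, len 7
end 15: [11, 8, 2, 3, 8, 7, 2, 8] sum 49, len 8
end 16: [8, 2, 3, 8, 7, 2, 8, 9] sum 47, len 8
end 17: [2, 3, 8, 7, 2, 8, 9, 2] sum 41, len 8
end 18: [8, 7, 2, 8, 9, 2, 7] sum 43, len 7
end 19: [7, 2, 8, 9, 2, 7, 9] sum 44, len 7
Shortest qualifying length: 5.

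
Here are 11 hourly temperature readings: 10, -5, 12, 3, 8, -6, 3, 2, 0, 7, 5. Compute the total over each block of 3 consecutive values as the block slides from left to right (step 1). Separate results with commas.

(10, -5, 12) → sum 17
(-5, 12, 3) → sum 10
(12, 3, 8) → sum 23
(3, 8, -6) → sum 5
(8, -6, 3) → sum 5
(-6, 3, 2) → sum -1
(3, 2, 0) → sum 5
(2, 0, 7) → sum 9
(0, 7, 5) → sum 12

17, 10, 23, 5, 5, -1, 5, 9, 12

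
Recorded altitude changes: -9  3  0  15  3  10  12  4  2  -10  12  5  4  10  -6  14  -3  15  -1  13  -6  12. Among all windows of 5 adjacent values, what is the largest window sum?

44

-9 3 0 15 3 → sum 12
3 0 15 3 10 → sum 31
0 15 3 10 12 → sum 40
15 3 10 12 4 → sum 44
3 10 12 4 2 → sum 31
10 12 4 2 -10 → sum 18
12 4 2 -10 12 → sum 20
4 2 -10 12 5 → sum 13
2 -10 12 5 4 → sum 13
-10 12 5 4 10 → sum 21
12 5 4 10 -6 → sum 25
5 4 10 -6 14 → sum 27
4 10 -6 14 -3 → sum 19
10 -6 14 -3 15 → sum 30
-6 14 -3 15 -1 → sum 19
14 -3 15 -1 13 → sum 38
-3 15 -1 13 -6 → sum 18
15 -1 13 -6 12 → sum 33
Largest of these is 44.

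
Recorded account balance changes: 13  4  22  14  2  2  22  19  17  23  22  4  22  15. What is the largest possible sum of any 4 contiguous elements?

Each size-4 window and its sum:
[13, 4, 22, 14] → sum 53
[4, 22, 14, 2] → sum 42
[22, 14, 2, 2] → sum 40
[14, 2, 2, 22] → sum 40
[2, 2, 22, 19] → sum 45
[2, 22, 19, 17] → sum 60
[22, 19, 17, 23] → sum 81
[19, 17, 23, 22] → sum 81
[17, 23, 22, 4] → sum 66
[23, 22, 4, 22] → sum 71
[22, 4, 22, 15] → sum 63
Largest of these is 81.

81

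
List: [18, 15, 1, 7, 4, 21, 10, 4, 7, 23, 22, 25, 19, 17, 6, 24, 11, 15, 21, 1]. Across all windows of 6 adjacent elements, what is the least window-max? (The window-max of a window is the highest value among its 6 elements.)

Window maxs for each of the 15 positions:
[18, 15, 1, 7, 4, 21] → max 21
[15, 1, 7, 4, 21, 10] → max 21
[1, 7, 4, 21, 10, 4] → max 21
[7, 4, 21, 10, 4, 7] → max 21
[4, 21, 10, 4, 7, 23] → max 23
[21, 10, 4, 7, 23, 22] → max 23
[10, 4, 7, 23, 22, 25] → max 25
[4, 7, 23, 22, 25, 19] → max 25
[7, 23, 22, 25, 19, 17] → max 25
[23, 22, 25, 19, 17, 6] → max 25
[22, 25, 19, 17, 6, 24] → max 25
[25, 19, 17, 6, 24, 11] → max 25
[19, 17, 6, 24, 11, 15] → max 24
[17, 6, 24, 11, 15, 21] → max 24
[6, 24, 11, 15, 21, 1] → max 24
Least of these is 21.

21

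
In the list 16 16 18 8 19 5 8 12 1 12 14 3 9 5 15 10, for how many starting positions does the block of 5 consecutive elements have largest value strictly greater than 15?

[16, 16, 18, 8, 19] → max 19  > 15 ✓
[16, 18, 8, 19, 5] → max 19  > 15 ✓
[18, 8, 19, 5, 8] → max 19  > 15 ✓
[8, 19, 5, 8, 12] → max 19  > 15 ✓
[19, 5, 8, 12, 1] → max 19  > 15 ✓
[5, 8, 12, 1, 12] → max 12
[8, 12, 1, 12, 14] → max 14
[12, 1, 12, 14, 3] → max 14
[1, 12, 14, 3, 9] → max 14
[12, 14, 3, 9, 5] → max 14
[14, 3, 9, 5, 15] → max 15
[3, 9, 5, 15, 10] → max 15
5 windows satisfy the condition.

5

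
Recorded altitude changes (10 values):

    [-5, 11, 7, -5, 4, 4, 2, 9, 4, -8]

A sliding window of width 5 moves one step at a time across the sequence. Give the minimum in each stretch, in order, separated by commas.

-5, -5, -5, -5, 2, -8

(-5, 11, 7, -5, 4) → min -5
(11, 7, -5, 4, 4) → min -5
(7, -5, 4, 4, 2) → min -5
(-5, 4, 4, 2, 9) → min -5
(4, 4, 2, 9, 4) → min 2
(4, 2, 9, 4, -8) → min -8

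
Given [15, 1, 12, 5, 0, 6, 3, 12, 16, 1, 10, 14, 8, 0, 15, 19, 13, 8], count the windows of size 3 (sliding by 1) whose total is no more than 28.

[15, 1, 12] → sum 28  ≤ 28 ✓
[1, 12, 5] → sum 18  ≤ 28 ✓
[12, 5, 0] → sum 17  ≤ 28 ✓
[5, 0, 6] → sum 11  ≤ 28 ✓
[0, 6, 3] → sum 9  ≤ 28 ✓
[6, 3, 12] → sum 21  ≤ 28 ✓
[3, 12, 16] → sum 31
[12, 16, 1] → sum 29
[16, 1, 10] → sum 27  ≤ 28 ✓
[1, 10, 14] → sum 25  ≤ 28 ✓
[10, 14, 8] → sum 32
[14, 8, 0] → sum 22  ≤ 28 ✓
[8, 0, 15] → sum 23  ≤ 28 ✓
[0, 15, 19] → sum 34
[15, 19, 13] → sum 47
[19, 13, 8] → sum 40
10 windows satisfy the condition.

10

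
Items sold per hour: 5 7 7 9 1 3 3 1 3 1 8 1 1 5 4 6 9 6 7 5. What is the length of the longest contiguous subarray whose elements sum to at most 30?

10

Extend to the right; shrink from the left whenever the sum exceeds 30:
→ 5: sum 5, len 1
→ 7: sum 12, len 2
→ 7: sum 19, len 3
→ 9: sum 28, len 4
→ 1: sum 29, len 5
→ 3 (dropped 5): sum 27, len 5
→ 3: sum 30, len 6
→ 1 (dropped 7): sum 24, len 6
→ 3: sum 27, len 7
→ 1: sum 28, len 8
→ 8 (dropped 7): sum 29, len 8
→ 1: sum 30, len 9
→ 1 (dropped 9): sum 22, len 9
→ 5: sum 27, len 10
→ 4 (dropped 1): sum 30, len 10
→ 6 (dropped 3, 3): sum 30, len 9
→ 9 (dropped 1, 3, 1, 8): sum 26, len 6
→ 6 (dropped 1, 1): sum 30, len 5
→ 7 (dropped 5, 4): sum 28, len 4
→ 5 (dropped 6): sum 27, len 4
Longest length seen: 10.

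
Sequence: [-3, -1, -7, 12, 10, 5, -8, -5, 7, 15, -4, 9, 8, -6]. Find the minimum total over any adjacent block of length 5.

[-3, -1, -7, 12, 10] → sum 11
[-1, -7, 12, 10, 5] → sum 19
[-7, 12, 10, 5, -8] → sum 12
[12, 10, 5, -8, -5] → sum 14
[10, 5, -8, -5, 7] → sum 9
[5, -8, -5, 7, 15] → sum 14
[-8, -5, 7, 15, -4] → sum 5
[-5, 7, 15, -4, 9] → sum 22
[7, 15, -4, 9, 8] → sum 35
[15, -4, 9, 8, -6] → sum 22
Minimum of these is 5.

5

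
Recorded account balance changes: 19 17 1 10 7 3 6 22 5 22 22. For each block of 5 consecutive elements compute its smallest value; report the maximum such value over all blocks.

Each size-5 window and its min:
19 17 1 10 7 → min 1
17 1 10 7 3 → min 1
1 10 7 3 6 → min 1
10 7 3 6 22 → min 3
7 3 6 22 5 → min 3
3 6 22 5 22 → min 3
6 22 5 22 22 → min 5
Maximum of these is 5.

5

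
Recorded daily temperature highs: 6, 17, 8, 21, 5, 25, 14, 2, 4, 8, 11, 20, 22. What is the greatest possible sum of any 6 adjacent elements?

90

(6, 17, 8, 21, 5, 25) → sum 82
(17, 8, 21, 5, 25, 14) → sum 90
(8, 21, 5, 25, 14, 2) → sum 75
(21, 5, 25, 14, 2, 4) → sum 71
(5, 25, 14, 2, 4, 8) → sum 58
(25, 14, 2, 4, 8, 11) → sum 64
(14, 2, 4, 8, 11, 20) → sum 59
(2, 4, 8, 11, 20, 22) → sum 67
Greatest of these is 90.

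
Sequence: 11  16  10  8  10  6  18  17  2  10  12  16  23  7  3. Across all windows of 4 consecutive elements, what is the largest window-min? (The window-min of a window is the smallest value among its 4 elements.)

(11, 16, 10, 8) → min 8
(16, 10, 8, 10) → min 8
(10, 8, 10, 6) → min 6
(8, 10, 6, 18) → min 6
(10, 6, 18, 17) → min 6
(6, 18, 17, 2) → min 2
(18, 17, 2, 10) → min 2
(17, 2, 10, 12) → min 2
(2, 10, 12, 16) → min 2
(10, 12, 16, 23) → min 10
(12, 16, 23, 7) → min 7
(16, 23, 7, 3) → min 3
Largest of these is 10.

10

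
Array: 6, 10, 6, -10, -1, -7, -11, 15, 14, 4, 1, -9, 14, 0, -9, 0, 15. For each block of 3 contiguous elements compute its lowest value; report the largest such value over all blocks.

[6, 10, 6] → min 6
[10, 6, -10] → min -10
[6, -10, -1] → min -10
[-10, -1, -7] → min -10
[-1, -7, -11] → min -11
[-7, -11, 15] → min -11
[-11, 15, 14] → min -11
[15, 14, 4] → min 4
[14, 4, 1] → min 1
[4, 1, -9] → min -9
[1, -9, 14] → min -9
[-9, 14, 0] → min -9
[14, 0, -9] → min -9
[0, -9, 0] → min -9
[-9, 0, 15] → min -9
Largest of these is 6.

6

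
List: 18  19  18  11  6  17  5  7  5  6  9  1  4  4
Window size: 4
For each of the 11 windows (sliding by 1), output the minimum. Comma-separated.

Sliding a size-4 window across the 14 values:
(18, 19, 18, 11) → min 11
(19, 18, 11, 6) → min 6
(18, 11, 6, 17) → min 6
(11, 6, 17, 5) → min 5
(6, 17, 5, 7) → min 5
(17, 5, 7, 5) → min 5
(5, 7, 5, 6) → min 5
(7, 5, 6, 9) → min 5
(5, 6, 9, 1) → min 1
(6, 9, 1, 4) → min 1
(9, 1, 4, 4) → min 1

11, 6, 6, 5, 5, 5, 5, 5, 1, 1, 1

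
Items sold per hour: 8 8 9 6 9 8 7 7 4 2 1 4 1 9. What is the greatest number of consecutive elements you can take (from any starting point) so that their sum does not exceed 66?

12

add 8: [8] sum 8, len 1
add 8: [8, 8] sum 16, len 2
add 9: [8, 8, 9] sum 25, len 3
add 6: [8, 8, 9, 6] sum 31, len 4
add 9: [8, 8, 9, 6, 9] sum 40, len 5
add 8: [8, 8, 9, 6, 9, 8] sum 48, len 6
add 7: [8, 8, 9, 6, 9, 8, 7] sum 55, len 7
add 7: [8, 8, 9, 6, 9, 8, 7, 7] sum 62, len 8
add 4: [8, 8, 9, 6, 9, 8, 7, 7, 4] sum 66, len 9
add 2: [8, 9, 6, 9, 8, 7, 7, 4, 2] sum 60, len 9
add 1: [8, 9, 6, 9, 8, 7, 7, 4, 2, 1] sum 61, len 10
add 4: [8, 9, 6, 9, 8, 7, 7, 4, 2, 1, 4] sum 65, len 11
add 1: [8, 9, 6, 9, 8, 7, 7, 4, 2, 1, 4, 1] sum 66, len 12
add 9: [6, 9, 8, 7, 7, 4, 2, 1, 4, 1, 9] sum 58, len 11
Longest length seen: 12.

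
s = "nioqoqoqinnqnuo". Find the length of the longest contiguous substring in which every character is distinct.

[n] len 1
[n, i] len 2
[n, i, o] len 3
[n, i, o, q] len 4
[q, o] len 2
[o, q] len 2
[q, o] len 2
[o, q] len 2
[o, q, i] len 3
[o, q, i, n] len 4
[n] len 1
[n, q] len 2
[q, n] len 2
[q, n, u] len 3
[q, n, u, o] len 4
Longest all-distinct length: 4.

4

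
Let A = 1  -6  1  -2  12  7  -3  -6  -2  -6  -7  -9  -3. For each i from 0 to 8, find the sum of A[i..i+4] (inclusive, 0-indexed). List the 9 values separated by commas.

6, 12, 15, 8, 8, -10, -24, -30, -27

[1, -6, 1, -2, 12] → sum 6
[-6, 1, -2, 12, 7] → sum 12
[1, -2, 12, 7, -3] → sum 15
[-2, 12, 7, -3, -6] → sum 8
[12, 7, -3, -6, -2] → sum 8
[7, -3, -6, -2, -6] → sum -10
[-3, -6, -2, -6, -7] → sum -24
[-6, -2, -6, -7, -9] → sum -30
[-2, -6, -7, -9, -3] → sum -27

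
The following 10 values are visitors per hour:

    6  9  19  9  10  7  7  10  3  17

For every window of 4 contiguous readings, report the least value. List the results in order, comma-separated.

6, 9, 7, 7, 7, 3, 3

6 9 19 9 → min 6
9 19 9 10 → min 9
19 9 10 7 → min 7
9 10 7 7 → min 7
10 7 7 10 → min 7
7 7 10 3 → min 3
7 10 3 17 → min 3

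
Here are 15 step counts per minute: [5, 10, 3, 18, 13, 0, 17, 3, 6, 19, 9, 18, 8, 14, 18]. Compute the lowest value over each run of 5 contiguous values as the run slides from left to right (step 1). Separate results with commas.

3, 0, 0, 0, 0, 0, 3, 3, 6, 8, 8

[5, 10, 3, 18, 13] → min 3
[10, 3, 18, 13, 0] → min 0
[3, 18, 13, 0, 17] → min 0
[18, 13, 0, 17, 3] → min 0
[13, 0, 17, 3, 6] → min 0
[0, 17, 3, 6, 19] → min 0
[17, 3, 6, 19, 9] → min 3
[3, 6, 19, 9, 18] → min 3
[6, 19, 9, 18, 8] → min 6
[19, 9, 18, 8, 14] → min 8
[9, 18, 8, 14, 18] → min 8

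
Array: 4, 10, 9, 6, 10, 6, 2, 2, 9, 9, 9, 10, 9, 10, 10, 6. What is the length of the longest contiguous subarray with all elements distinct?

[4] len 1
[4, 10] len 2
[4, 10, 9] len 3
[4, 10, 9, 6] len 4
[9, 6, 10] len 3
[10, 6] len 2
[10, 6, 2] len 3
[2] len 1
[2, 9] len 2
[9] len 1
[9] len 1
[9, 10] len 2
[10, 9] len 2
[9, 10] len 2
[10] len 1
[10, 6] len 2
Longest all-distinct length: 4.

4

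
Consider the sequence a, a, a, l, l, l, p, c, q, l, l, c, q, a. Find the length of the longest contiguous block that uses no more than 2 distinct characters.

Extend right; when distinct count exceeds 2, shrink from the left:
[a] 1 distinct, len 1
[a, a] 1 distinct, len 2
[a, a, a] 1 distinct, len 3
[a, a, a, l] 2 distinct, len 4
[a, a, a, l, l] 2 distinct, len 5
[a, a, a, l, l, l] 2 distinct, len 6
[l, l, l, p] 2 distinct, len 4
[p, c] 2 distinct, len 2
[c, q] 2 distinct, len 2
[q, l] 2 distinct, len 2
[q, l, l] 2 distinct, len 3
[l, l, c] 2 distinct, len 3
[c, q] 2 distinct, len 2
[q, a] 2 distinct, len 2
Longest length with ≤2 distinct: 6.

6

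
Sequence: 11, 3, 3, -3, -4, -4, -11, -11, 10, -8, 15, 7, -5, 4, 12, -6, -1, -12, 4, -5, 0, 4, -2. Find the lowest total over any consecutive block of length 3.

-26

Window sums for each of the 21 positions:
[11, 3, 3] → sum 17
[3, 3, -3] → sum 3
[3, -3, -4] → sum -4
[-3, -4, -4] → sum -11
[-4, -4, -11] → sum -19
[-4, -11, -11] → sum -26
[-11, -11, 10] → sum -12
[-11, 10, -8] → sum -9
[10, -8, 15] → sum 17
[-8, 15, 7] → sum 14
[15, 7, -5] → sum 17
[7, -5, 4] → sum 6
[-5, 4, 12] → sum 11
[4, 12, -6] → sum 10
[12, -6, -1] → sum 5
[-6, -1, -12] → sum -19
[-1, -12, 4] → sum -9
[-12, 4, -5] → sum -13
[4, -5, 0] → sum -1
[-5, 0, 4] → sum -1
[0, 4, -2] → sum 2
Lowest of these is -26.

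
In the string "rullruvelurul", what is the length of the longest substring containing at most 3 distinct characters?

Extend right; when distinct count exceeds 3, shrink from the left:
[r] 1 distinct, len 1
[r, u] 2 distinct, len 2
[r, u, l] 3 distinct, len 3
[r, u, l, l] 3 distinct, len 4
[r, u, l, l, r] 3 distinct, len 5
[r, u, l, l, r, u] 3 distinct, len 6
[r, u, v] 3 distinct, len 3
[u, v, e] 3 distinct, len 3
[v, e, l] 3 distinct, len 3
[e, l, u] 3 distinct, len 3
[l, u, r] 3 distinct, len 3
[l, u, r, u] 3 distinct, len 4
[l, u, r, u, l] 3 distinct, len 5
Longest length with ≤3 distinct: 6.

6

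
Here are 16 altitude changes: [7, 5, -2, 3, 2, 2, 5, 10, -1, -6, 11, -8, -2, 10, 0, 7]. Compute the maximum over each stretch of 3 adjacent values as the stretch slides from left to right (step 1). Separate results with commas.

7, 5, 3, 3, 5, 10, 10, 10, 11, 11, 11, 10, 10, 10

(7, 5, -2) → max 7
(5, -2, 3) → max 5
(-2, 3, 2) → max 3
(3, 2, 2) → max 3
(2, 2, 5) → max 5
(2, 5, 10) → max 10
(5, 10, -1) → max 10
(10, -1, -6) → max 10
(-1, -6, 11) → max 11
(-6, 11, -8) → max 11
(11, -8, -2) → max 11
(-8, -2, 10) → max 10
(-2, 10, 0) → max 10
(10, 0, 7) → max 10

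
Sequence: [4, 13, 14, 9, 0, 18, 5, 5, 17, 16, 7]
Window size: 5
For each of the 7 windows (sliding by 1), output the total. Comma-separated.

40, 54, 46, 37, 45, 61, 50

4 13 14 9 0 → sum 40
13 14 9 0 18 → sum 54
14 9 0 18 5 → sum 46
9 0 18 5 5 → sum 37
0 18 5 5 17 → sum 45
18 5 5 17 16 → sum 61
5 5 17 16 7 → sum 50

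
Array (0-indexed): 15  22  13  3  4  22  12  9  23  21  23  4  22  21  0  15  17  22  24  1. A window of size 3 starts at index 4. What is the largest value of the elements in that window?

Elements at indices 4..6: 4, 22, 12
max(4, 22, 12) = 22

22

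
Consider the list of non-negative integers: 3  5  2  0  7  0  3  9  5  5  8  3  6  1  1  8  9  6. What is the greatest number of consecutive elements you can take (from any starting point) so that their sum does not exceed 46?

10

add 3: [3] sum 3, len 1
add 5: [3, 5] sum 8, len 2
add 2: [3, 5, 2] sum 10, len 3
add 0: [3, 5, 2, 0] sum 10, len 4
add 7: [3, 5, 2, 0, 7] sum 17, len 5
add 0: [3, 5, 2, 0, 7, 0] sum 17, len 6
add 3: [3, 5, 2, 0, 7, 0, 3] sum 20, len 7
add 9: [3, 5, 2, 0, 7, 0, 3, 9] sum 29, len 8
add 5: [3, 5, 2, 0, 7, 0, 3, 9, 5] sum 34, len 9
add 5: [3, 5, 2, 0, 7, 0, 3, 9, 5, 5] sum 39, len 10
add 8: [5, 2, 0, 7, 0, 3, 9, 5, 5, 8] sum 44, len 10
add 3: [2, 0, 7, 0, 3, 9, 5, 5, 8, 3] sum 42, len 10
add 6: [0, 7, 0, 3, 9, 5, 5, 8, 3, 6] sum 46, len 10
add 1: [0, 3, 9, 5, 5, 8, 3, 6, 1] sum 40, len 9
add 1: [0, 3, 9, 5, 5, 8, 3, 6, 1, 1] sum 41, len 10
add 8: [9, 5, 5, 8, 3, 6, 1, 1, 8] sum 46, len 9
add 9: [5, 5, 8, 3, 6, 1, 1, 8, 9] sum 46, len 9
add 6: [8, 3, 6, 1, 1, 8, 9, 6] sum 42, len 8
Longest length seen: 10.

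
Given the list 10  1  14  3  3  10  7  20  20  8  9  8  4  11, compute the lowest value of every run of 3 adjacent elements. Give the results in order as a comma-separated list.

1, 1, 3, 3, 3, 7, 7, 8, 8, 8, 4, 4

(10, 1, 14) → min 1
(1, 14, 3) → min 1
(14, 3, 3) → min 3
(3, 3, 10) → min 3
(3, 10, 7) → min 3
(10, 7, 20) → min 7
(7, 20, 20) → min 7
(20, 20, 8) → min 8
(20, 8, 9) → min 8
(8, 9, 8) → min 8
(9, 8, 4) → min 4
(8, 4, 11) → min 4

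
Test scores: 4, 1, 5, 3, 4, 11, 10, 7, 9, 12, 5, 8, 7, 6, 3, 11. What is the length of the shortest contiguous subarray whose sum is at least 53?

6

add 4: running sum 4 < 53
add 1: running sum 5 < 53
add 5: running sum 10 < 53
add 3: running sum 13 < 53
add 4: running sum 17 < 53
add 11: running sum 28 < 53
add 10: running sum 38 < 53
add 7: running sum 45 < 53
end 8: [4, 1, 5, 3, 4, 11, 10, 7, 9] sum 54, len 9
end 9: [4, 11, 10, 7, 9, 12] sum 53, len 6
end 10: [11, 10, 7, 9, 12, 5] sum 54, len 6
end 11: [11, 10, 7, 9, 12, 5, 8] sum 62, len 7
end 12: [10, 7, 9, 12, 5, 8, 7] sum 58, len 7
end 13: [7, 9, 12, 5, 8, 7, 6] sum 54, len 7
end 14: [7, 9, 12, 5, 8, 7, 6, 3] sum 57, len 8
end 15: [9, 12, 5, 8, 7, 6, 3, 11] sum 61, len 8
Shortest qualifying length: 6.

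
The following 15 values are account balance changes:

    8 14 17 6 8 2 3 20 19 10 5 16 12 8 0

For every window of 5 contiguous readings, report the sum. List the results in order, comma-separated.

53, 47, 36, 39, 52, 54, 57, 70, 62, 51, 41

Sliding a size-5 window across the 15 values:
[8, 14, 17, 6, 8] → sum 53
[14, 17, 6, 8, 2] → sum 47
[17, 6, 8, 2, 3] → sum 36
[6, 8, 2, 3, 20] → sum 39
[8, 2, 3, 20, 19] → sum 52
[2, 3, 20, 19, 10] → sum 54
[3, 20, 19, 10, 5] → sum 57
[20, 19, 10, 5, 16] → sum 70
[19, 10, 5, 16, 12] → sum 62
[10, 5, 16, 12, 8] → sum 51
[5, 16, 12, 8, 0] → sum 41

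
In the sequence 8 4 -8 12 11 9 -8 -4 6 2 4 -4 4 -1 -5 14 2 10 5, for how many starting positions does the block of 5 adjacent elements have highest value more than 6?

10

(8, 4, -8, 12, 11) → max 12  > 6 ✓
(4, -8, 12, 11, 9) → max 12  > 6 ✓
(-8, 12, 11, 9, -8) → max 12  > 6 ✓
(12, 11, 9, -8, -4) → max 12  > 6 ✓
(11, 9, -8, -4, 6) → max 11  > 6 ✓
(9, -8, -4, 6, 2) → max 9  > 6 ✓
(-8, -4, 6, 2, 4) → max 6
(-4, 6, 2, 4, -4) → max 6
(6, 2, 4, -4, 4) → max 6
(2, 4, -4, 4, -1) → max 4
(4, -4, 4, -1, -5) → max 4
(-4, 4, -1, -5, 14) → max 14  > 6 ✓
(4, -1, -5, 14, 2) → max 14  > 6 ✓
(-1, -5, 14, 2, 10) → max 14  > 6 ✓
(-5, 14, 2, 10, 5) → max 14  > 6 ✓
10 windows satisfy the condition.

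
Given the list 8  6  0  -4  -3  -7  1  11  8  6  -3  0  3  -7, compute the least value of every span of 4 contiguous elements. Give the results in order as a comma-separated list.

[8, 6, 0, -4] → min -4
[6, 0, -4, -3] → min -4
[0, -4, -3, -7] → min -7
[-4, -3, -7, 1] → min -7
[-3, -7, 1, 11] → min -7
[-7, 1, 11, 8] → min -7
[1, 11, 8, 6] → min 1
[11, 8, 6, -3] → min -3
[8, 6, -3, 0] → min -3
[6, -3, 0, 3] → min -3
[-3, 0, 3, -7] → min -7

-4, -4, -7, -7, -7, -7, 1, -3, -3, -3, -7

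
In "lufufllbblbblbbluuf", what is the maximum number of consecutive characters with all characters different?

3

add l: [l] len 1
add u: [l, u] len 2
add f: [l, u, f] len 3
add u (repeat u, move left end past it): [f, u] len 2
add f (repeat f, move left end past it): [u, f] len 2
add l: [u, f, l] len 3
add l (repeat l, move left end past it): [l] len 1
add b: [l, b] len 2
add b (repeat b, move left end past it): [b] len 1
add l: [b, l] len 2
add b (repeat b, move left end past it): [l, b] len 2
add b (repeat b, move left end past it): [b] len 1
add l: [b, l] len 2
add b (repeat b, move left end past it): [l, b] len 2
add b (repeat b, move left end past it): [b] len 1
add l: [b, l] len 2
add u: [b, l, u] len 3
add u (repeat u, move left end past it): [u] len 1
add f: [u, f] len 2
Longest all-distinct length: 3.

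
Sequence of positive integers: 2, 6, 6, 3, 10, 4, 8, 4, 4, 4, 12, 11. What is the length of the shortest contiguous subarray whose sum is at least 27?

3

Extend right; whenever the sum reaches 27, record the length and shrink from the left:
add 2: running sum 2 < 27
add 6: running sum 8 < 27
add 6: running sum 14 < 27
add 3: running sum 17 < 27
add 10: shortest ending here [2, 6, 6, 3, 10] sum 27, len 5
add 4: shortest ending here [6, 6, 3, 10, 4] sum 29, len 5
add 8: shortest ending here [6, 3, 10, 4, 8] sum 31, len 5
add 4: shortest ending here [3, 10, 4, 8, 4] sum 29, len 5
add 4: shortest ending here [10, 4, 8, 4, 4] sum 30, len 5
add 4: shortest ending here [10, 4, 8, 4, 4, 4] sum 34, len 6
add 12: shortest ending here [8, 4, 4, 4, 12] sum 32, len 5
add 11: shortest ending here [4, 12, 11] sum 27, len 3
Shortest qualifying length: 3.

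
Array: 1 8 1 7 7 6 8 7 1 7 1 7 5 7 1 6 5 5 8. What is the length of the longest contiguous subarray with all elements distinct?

add 1: [1] len 1
add 8: [1, 8] len 2
add 1 (repeat 1, move left end past it): [8, 1] len 2
add 7: [8, 1, 7] len 3
add 7 (repeat 7, move left end past it): [7] len 1
add 6: [7, 6] len 2
add 8: [7, 6, 8] len 3
add 7 (repeat 7, move left end past it): [6, 8, 7] len 3
add 1: [6, 8, 7, 1] len 4
add 7 (repeat 7, move left end past it): [1, 7] len 2
add 1 (repeat 1, move left end past it): [7, 1] len 2
add 7 (repeat 7, move left end past it): [1, 7] len 2
add 5: [1, 7, 5] len 3
add 7 (repeat 7, move left end past it): [5, 7] len 2
add 1: [5, 7, 1] len 3
add 6: [5, 7, 1, 6] len 4
add 5 (repeat 5, move left end past it): [7, 1, 6, 5] len 4
add 5 (repeat 5, move left end past it): [5] len 1
add 8: [5, 8] len 2
Longest all-distinct length: 4.

4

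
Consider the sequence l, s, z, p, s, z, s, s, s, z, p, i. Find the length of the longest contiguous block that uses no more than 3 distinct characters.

add l: window [l] (1 distinct), len 1
add s: window [l, s] (2 distinct), len 2
add z: window [l, s, z] (3 distinct), len 3
add p: window [s, z, p] (3 distinct), len 3
add s: window [s, z, p, s] (3 distinct), len 4
add z: window [s, z, p, s, z] (3 distinct), len 5
add s: window [s, z, p, s, z, s] (3 distinct), len 6
add s: window [s, z, p, s, z, s, s] (3 distinct), len 7
add s: window [s, z, p, s, z, s, s, s] (3 distinct), len 8
add z: window [s, z, p, s, z, s, s, s, z] (3 distinct), len 9
add p: window [s, z, p, s, z, s, s, s, z, p] (3 distinct), len 10
add i: window [z, p, i] (3 distinct), len 3
Longest length with ≤3 distinct: 10.

10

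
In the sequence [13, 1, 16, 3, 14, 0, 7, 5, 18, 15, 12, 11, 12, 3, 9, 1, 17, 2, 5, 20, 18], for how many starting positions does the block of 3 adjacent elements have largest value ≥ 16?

[13, 1, 16] → max 16  ≥ 16 ✓
[1, 16, 3] → max 16  ≥ 16 ✓
[16, 3, 14] → max 16  ≥ 16 ✓
[3, 14, 0] → max 14
[14, 0, 7] → max 14
[0, 7, 5] → max 7
[7, 5, 18] → max 18  ≥ 16 ✓
[5, 18, 15] → max 18  ≥ 16 ✓
[18, 15, 12] → max 18  ≥ 16 ✓
[15, 12, 11] → max 15
[12, 11, 12] → max 12
[11, 12, 3] → max 12
[12, 3, 9] → max 12
[3, 9, 1] → max 9
[9, 1, 17] → max 17  ≥ 16 ✓
[1, 17, 2] → max 17  ≥ 16 ✓
[17, 2, 5] → max 17  ≥ 16 ✓
[2, 5, 20] → max 20  ≥ 16 ✓
[5, 20, 18] → max 20  ≥ 16 ✓
11 windows satisfy the condition.

11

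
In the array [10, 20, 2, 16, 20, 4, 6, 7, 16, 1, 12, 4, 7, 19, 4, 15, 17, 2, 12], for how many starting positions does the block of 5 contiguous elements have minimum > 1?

10 20 2 16 20 → min 2  > 1 ✓
20 2 16 20 4 → min 2  > 1 ✓
2 16 20 4 6 → min 2  > 1 ✓
16 20 4 6 7 → min 4  > 1 ✓
20 4 6 7 16 → min 4  > 1 ✓
4 6 7 16 1 → min 1
6 7 16 1 12 → min 1
7 16 1 12 4 → min 1
16 1 12 4 7 → min 1
1 12 4 7 19 → min 1
12 4 7 19 4 → min 4  > 1 ✓
4 7 19 4 15 → min 4  > 1 ✓
7 19 4 15 17 → min 4  > 1 ✓
19 4 15 17 2 → min 2  > 1 ✓
4 15 17 2 12 → min 2  > 1 ✓
10 windows satisfy the condition.

10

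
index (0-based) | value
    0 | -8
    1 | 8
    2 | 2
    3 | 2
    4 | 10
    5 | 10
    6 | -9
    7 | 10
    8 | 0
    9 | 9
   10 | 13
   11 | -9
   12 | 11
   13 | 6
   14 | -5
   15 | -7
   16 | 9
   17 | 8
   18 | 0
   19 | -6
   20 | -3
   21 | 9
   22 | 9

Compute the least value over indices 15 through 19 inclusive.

Elements at indices 15..19: -7, 9, 8, 0, -6
min(-7, 9, 8, 0, -6) = -7

-7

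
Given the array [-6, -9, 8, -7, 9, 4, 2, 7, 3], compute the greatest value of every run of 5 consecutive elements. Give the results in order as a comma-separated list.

-6 -9 8 -7 9 → max 9
-9 8 -7 9 4 → max 9
8 -7 9 4 2 → max 9
-7 9 4 2 7 → max 9
9 4 2 7 3 → max 9

9, 9, 9, 9, 9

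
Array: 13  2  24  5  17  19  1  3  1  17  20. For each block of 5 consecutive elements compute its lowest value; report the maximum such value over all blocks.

2

Window mins for each of the 7 positions:
[13, 2, 24, 5, 17] → min 2
[2, 24, 5, 17, 19] → min 2
[24, 5, 17, 19, 1] → min 1
[5, 17, 19, 1, 3] → min 1
[17, 19, 1, 3, 1] → min 1
[19, 1, 3, 1, 17] → min 1
[1, 3, 1, 17, 20] → min 1
Maximum of these is 2.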